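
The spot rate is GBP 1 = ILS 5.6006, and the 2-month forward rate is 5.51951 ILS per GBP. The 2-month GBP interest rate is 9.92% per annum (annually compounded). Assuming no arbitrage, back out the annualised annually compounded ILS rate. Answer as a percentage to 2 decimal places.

T = 2/12 years.
CIP gives F = S · g_ILS/g_GBP, so g_ILS/g_GBP = 5.51951/5.6006 = 0.9855212.
GBP growth factor: (1 + 0.0992)^(2/12) = 1.0158887.
Hence g_ILS = 1.0011799.
r = 1.0011799^(12/2) − 1 = 0.007100 → 0.71%.

0.71%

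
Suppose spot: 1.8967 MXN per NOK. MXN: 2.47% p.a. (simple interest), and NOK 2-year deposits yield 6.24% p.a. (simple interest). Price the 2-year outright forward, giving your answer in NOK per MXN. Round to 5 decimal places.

T = 2 years.
MXN growth factor: 1 + 0.0247×2 = 1.049400.
NOK accumulates by 1 + 0.0624×2 = 1.124800.
Forward (MXN per NOK) = 1.8967 × 1.049400 / 1.124800 = 1.769556.
Quoted the other way: 1/1.769556 = 0.56511 NOK per MXN.

0.56511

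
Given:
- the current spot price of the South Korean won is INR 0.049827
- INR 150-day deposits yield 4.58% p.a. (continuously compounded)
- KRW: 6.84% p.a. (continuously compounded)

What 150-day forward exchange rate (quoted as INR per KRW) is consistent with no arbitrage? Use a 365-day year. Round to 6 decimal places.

0.049366

T = 150/365 years.
Growth of 1 INR over T: e^(0.0458×150/365) = 1.0190002.
KRW accumulates by e^(0.0684×150/365) = 1.0285084.
So F = 0.049827 × 1.0190002 / 1.0285084 = 0.04936637 (INR/KRW).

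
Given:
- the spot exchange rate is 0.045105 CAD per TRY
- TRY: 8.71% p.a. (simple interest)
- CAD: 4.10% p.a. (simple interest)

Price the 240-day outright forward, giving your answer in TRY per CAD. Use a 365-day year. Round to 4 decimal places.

22.8249

T = 240/365 years.
Growth of 1 CAD over T: 1 + 0.0410×240/365 = 1.0269589.
TRY accumulates by 1 + 0.0871×240/365 = 1.05727123.
CIP: F = S · (grow CAD)/(grow TRY) = 0.045105 × 1.0269589/1.05727123 = 0.043811824 CAD per TRY.
Invert for TRY per CAD: 1 / 0.043811824 = 22.8249.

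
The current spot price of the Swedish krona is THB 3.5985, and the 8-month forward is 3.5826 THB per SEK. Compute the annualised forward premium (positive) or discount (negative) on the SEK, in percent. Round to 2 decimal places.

-0.66%

T = 8/12 years.
Period premium: (3.5826 − 3.5985)/3.5985 = -0.0044185.
Annualise by dividing by T: -0.0044185 / (8/12) = -0.006628 → -0.66%.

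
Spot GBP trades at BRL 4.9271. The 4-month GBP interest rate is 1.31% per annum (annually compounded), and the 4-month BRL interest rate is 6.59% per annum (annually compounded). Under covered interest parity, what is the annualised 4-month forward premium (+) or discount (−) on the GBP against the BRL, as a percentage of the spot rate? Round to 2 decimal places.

T = 4/12 years.
No-arbitrage forward: 4.9271 × 1.0215011 / 1.0043477 = 5.0112507 BRL/GBP.
Annualised premium = (F − S)/S × (1/T) = (5.0112507 − 4.9271)/4.9271 ÷ (4/12) = 5.12%.

+5.12%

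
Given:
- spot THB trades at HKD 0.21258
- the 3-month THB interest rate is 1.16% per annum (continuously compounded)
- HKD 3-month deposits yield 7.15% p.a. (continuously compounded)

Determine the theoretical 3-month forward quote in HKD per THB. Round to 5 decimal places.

T = 3/12 years.
HKD growth factor: e^(0.0715×3/12) = 1.0180357.
THB growth factor: e^(0.0116×3/12) = 1.0029042.
So F = 0.21258 × 1.0180357 / 1.0029042 = 0.2157873 (HKD/THB).

0.21579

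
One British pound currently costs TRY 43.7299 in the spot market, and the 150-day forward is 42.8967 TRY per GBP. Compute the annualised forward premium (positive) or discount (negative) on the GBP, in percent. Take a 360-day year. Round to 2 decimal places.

-4.57%

T = 150/360 years.
GBP trades forward at -1.90533% vs spot over the period.
Annualise by dividing by T: -0.0190533 / (150/360) = -0.045728 → -4.57%.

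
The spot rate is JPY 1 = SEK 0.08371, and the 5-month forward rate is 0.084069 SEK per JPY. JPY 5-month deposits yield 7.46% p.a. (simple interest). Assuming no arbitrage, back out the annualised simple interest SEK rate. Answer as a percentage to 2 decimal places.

8.52%

T = 5/12 years.
CIP gives F = S · g_SEK/g_JPY, so g_SEK/g_JPY = 0.084069/0.08371 = 1.0042886.
The JPY side grows by 1 + 0.0746×5/12 = 1.0310833.
Hence g_SEK = 1.0355052.
r = (1.0355052 − 1)/(5/12) = 0.085212 → 8.52%.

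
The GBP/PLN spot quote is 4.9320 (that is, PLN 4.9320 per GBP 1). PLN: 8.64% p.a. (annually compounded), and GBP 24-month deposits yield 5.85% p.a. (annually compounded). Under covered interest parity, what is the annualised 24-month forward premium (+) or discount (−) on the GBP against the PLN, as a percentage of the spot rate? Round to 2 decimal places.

T = 2 years.
No-arbitrage forward: 4.932 × 1.180265 / 1.1204223 = 5.1954223 PLN/GBP.
Annualised premium = (F − S)/S × (1/T) = (5.1954223 − 4.932)/4.932 ÷ 2 = 2.67%.

+2.67%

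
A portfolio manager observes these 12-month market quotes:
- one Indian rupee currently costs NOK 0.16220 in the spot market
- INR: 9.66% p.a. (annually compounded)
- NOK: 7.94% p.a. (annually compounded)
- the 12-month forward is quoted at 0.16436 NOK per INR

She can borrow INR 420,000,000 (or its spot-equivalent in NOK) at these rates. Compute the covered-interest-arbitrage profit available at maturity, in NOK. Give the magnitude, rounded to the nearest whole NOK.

NOK 2,166,568

T = 1 year.
Route A — deposit INR, sell forward: 420,000,000 × 1.096600 × 0.16436 = NOK 75,699,613.92.
Route B — convert at spot, deposit NOK: 420,000,000 × 0.16220 × 1.079400 = NOK 73,533,045.60.
The quoted forward overvalues INR, so borrow NOK, buy INR at spot, deposit the INR at 9.66%, and sell the proceeds forward at 0.16436.
Profit = 75,699,613.92 − 73,533,045.60 = NOK 2,166,568.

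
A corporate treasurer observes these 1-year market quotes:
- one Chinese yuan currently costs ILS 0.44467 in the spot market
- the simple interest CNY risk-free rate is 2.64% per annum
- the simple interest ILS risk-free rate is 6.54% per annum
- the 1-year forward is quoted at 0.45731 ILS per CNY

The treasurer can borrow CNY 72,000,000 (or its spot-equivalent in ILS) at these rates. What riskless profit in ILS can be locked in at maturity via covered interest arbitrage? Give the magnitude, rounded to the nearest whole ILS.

T = 1 year.
Keep in CNY, deliver into the forward: 72,000,000·1.026400·0.45731 = ILS 33,795,574.85.
Swap to ILS now, deposit: 72,000,000·0.44467·1.065400 = ILS 34,110,102.10.
The quoted forward undervalues CNY, so borrow CNY, convert to ILS at spot, deposit the ILS at 6.54%, and buy CNY forward at 0.45731 to cover the loan.
Profit = 34,110,102.10 − 33,795,574.85 = ILS 314,527.

ILS 314,527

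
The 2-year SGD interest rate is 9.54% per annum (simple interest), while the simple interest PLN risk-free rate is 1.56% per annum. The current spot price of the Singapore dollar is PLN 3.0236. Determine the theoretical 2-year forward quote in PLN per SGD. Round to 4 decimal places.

2.6184

T = 2 years.
Growth of 1 PLN over T: 1 + 0.0156×2 = 1.031200.
SGD accumulates by 1 + 0.0954×2 = 1.190800.
CIP: F = S · (grow PLN)/(grow SGD) = 3.0236 × 1.031200/1.190800 = 2.618354 PLN per SGD.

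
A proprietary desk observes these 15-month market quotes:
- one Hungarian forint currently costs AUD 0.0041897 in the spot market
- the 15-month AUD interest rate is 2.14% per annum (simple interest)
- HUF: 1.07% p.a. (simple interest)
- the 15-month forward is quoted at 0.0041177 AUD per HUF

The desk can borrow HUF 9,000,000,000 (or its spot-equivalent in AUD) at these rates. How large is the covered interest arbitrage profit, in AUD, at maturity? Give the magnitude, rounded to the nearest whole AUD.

AUD 1,161,002

T = 15/12 years.
Route A — deposit HUF, sell forward: 9,000,000,000 × 1.013375 × 0.0041177 = AUD 37,554,968.14.
Route B — convert at spot, deposit AUD: 9,000,000,000 × 0.0041897 × 1.026750 = AUD 38,715,970.28.
The quoted forward undervalues HUF, so borrow HUF, convert to AUD at spot, deposit the AUD at 2.14%, and buy HUF forward at 0.0041177 to cover the loan.
The gap between the two covered legs is AUD 1,161,002.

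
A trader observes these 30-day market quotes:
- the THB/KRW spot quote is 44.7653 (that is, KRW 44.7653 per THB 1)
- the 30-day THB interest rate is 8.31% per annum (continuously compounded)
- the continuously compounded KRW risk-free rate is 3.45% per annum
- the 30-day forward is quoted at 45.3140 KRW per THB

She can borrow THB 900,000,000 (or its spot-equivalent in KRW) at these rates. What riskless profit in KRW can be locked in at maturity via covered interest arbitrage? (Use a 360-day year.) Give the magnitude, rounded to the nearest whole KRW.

T = 30/360 years.
Keep in THB, deliver into the forward: 900,000,000·1.006949033257·45.3140 = KRW 41,065,999,643.71.
Swap to KRW now, deposit: 900,000,000·44.7653·1.002879136776 = KRW 40,404,766,879.37.
The quoted forward overvalues THB, so borrow KRW, buy THB at spot, deposit the THB at 8.31%, and sell the proceeds forward at 45.3140.
Profit = 41,065,999,643.71 − 40,404,766,879.37 = KRW 661,232,764.

KRW 661,232,764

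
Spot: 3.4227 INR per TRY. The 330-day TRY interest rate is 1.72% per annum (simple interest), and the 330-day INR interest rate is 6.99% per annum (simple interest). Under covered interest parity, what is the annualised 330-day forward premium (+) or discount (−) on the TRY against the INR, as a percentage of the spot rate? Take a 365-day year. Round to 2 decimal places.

T = 330/365 years.
CIP forward (INR per TRY) = 3.4227 × 1.0631973/1.0155507 = 3.5832828.
Annualised premium = (F − S)/S × (1/T) = (3.5832828 − 3.4227)/3.4227 ÷ (330/365) = 5.19%.

+5.19%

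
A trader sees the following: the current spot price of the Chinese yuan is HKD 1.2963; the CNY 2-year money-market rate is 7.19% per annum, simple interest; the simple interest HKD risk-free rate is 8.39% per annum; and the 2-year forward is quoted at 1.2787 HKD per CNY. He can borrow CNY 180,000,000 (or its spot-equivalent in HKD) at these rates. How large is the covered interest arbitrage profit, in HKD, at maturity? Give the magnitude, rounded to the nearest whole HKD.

HKD 9,223,574

T = 2 years.
Keep in CNY, deliver into the forward: 180,000,000·1.143800·1.2787 = HKD 263,263,870.80.
Swap to HKD now, deposit: 180,000,000·1.2963·1.167800 = HKD 272,487,445.20.
The quoted forward undervalues CNY, so borrow CNY, convert to HKD at spot, deposit the HKD at 8.39%, and buy CNY forward at 1.2787 to cover the loan.
The gap between the two covered legs is HKD 9,223,574.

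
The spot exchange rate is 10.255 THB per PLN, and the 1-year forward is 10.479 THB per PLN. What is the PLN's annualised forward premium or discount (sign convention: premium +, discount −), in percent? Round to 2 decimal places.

T = 1 year.
PLN trades forward at +2.18430% vs spot over the period.
×(1/T) gives 2.18% p.a.

+2.18%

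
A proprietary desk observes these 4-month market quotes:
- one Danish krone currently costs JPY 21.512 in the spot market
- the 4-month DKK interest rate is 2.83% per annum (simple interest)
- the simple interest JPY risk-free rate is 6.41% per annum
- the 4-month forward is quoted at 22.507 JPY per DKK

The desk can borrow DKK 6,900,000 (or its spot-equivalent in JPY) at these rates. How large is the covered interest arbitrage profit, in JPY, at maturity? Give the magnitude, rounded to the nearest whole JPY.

T = 4/12 years.
Invest the DKK and cover forward: 6,900,000 × 1.00943333333 × 22.507 = JPY 156,763,280.63.
Convert at spot and invest in JPY: 6,900,000 × 21.512 × 1.02136666667 = JPY 151,604,314.16.
The quoted forward overvalues DKK, so borrow JPY, buy DKK at spot, deposit the DKK at 2.83%, and sell the proceeds forward at 22.507.
The gap between the two covered legs is JPY 5,158,966.

JPY 5,158,966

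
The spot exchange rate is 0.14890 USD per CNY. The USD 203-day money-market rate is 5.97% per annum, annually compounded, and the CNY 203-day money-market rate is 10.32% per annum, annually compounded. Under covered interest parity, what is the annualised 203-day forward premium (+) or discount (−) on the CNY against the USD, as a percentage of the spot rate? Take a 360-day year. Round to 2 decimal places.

T = 203/360 years.
F = S · g_USD/g_CNY = 0.1489 × 1.033238/1.0569447 = 0.14556025.
(F − S)/S ÷ T = (0.14556025 − 0.1489)/0.1489/(203/360) = -0.039776 → -3.98%.

-3.98%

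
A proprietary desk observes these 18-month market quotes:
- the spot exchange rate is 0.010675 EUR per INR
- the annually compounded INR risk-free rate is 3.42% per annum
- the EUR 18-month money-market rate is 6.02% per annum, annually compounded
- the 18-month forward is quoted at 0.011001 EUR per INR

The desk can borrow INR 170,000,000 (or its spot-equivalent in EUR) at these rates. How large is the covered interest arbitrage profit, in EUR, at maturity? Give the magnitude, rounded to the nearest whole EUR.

T = 18/12 years.
Route A — deposit INR, sell forward: 170,000,000 × 1.051736146 × 0.011001 = EUR 1,966,925.39.
Route B — convert at spot, deposit EUR: 170,000,000 × 0.010675 × 1.091645678 = EUR 1,981,063.99.
The quoted forward undervalues INR, so borrow INR, convert to EUR at spot, deposit the EUR at 6.02%, and buy INR forward at 0.011001 to cover the loan.
The gap between the two covered legs is EUR 14,139.

EUR 14,139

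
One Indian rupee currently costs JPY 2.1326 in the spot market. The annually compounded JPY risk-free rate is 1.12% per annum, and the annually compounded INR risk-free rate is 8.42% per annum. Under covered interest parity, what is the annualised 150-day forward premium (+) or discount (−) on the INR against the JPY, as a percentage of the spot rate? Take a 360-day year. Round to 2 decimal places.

-6.87%

T = 150/360 years.
No-arbitrage forward: 2.1326 × 1.0046515 / 1.0342581 = 2.0715523 JPY/INR.
Annualised premium = (F − S)/S × (1/T) = (2.0715523 − 2.1326)/2.1326 ÷ (150/360) = -6.87%.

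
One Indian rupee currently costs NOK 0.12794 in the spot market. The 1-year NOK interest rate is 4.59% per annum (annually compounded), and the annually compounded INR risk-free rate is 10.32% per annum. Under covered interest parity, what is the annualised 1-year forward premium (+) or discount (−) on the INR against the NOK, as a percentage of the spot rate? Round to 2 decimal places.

-5.19%

T = 1 year.
No-arbitrage forward: 0.12794 × 1.045900 / 1.103200 = 0.12129482 NOK/INR.
(F − S)/S ÷ T = (0.12129482 − 0.12794)/0.12794/1 = -0.051940 → -5.19%.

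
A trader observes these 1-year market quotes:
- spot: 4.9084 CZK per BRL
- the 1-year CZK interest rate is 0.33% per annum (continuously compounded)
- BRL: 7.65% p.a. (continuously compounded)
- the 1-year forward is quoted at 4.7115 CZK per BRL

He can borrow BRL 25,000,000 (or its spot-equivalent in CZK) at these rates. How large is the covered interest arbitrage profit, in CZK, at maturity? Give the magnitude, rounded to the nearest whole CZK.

CZK 4,036,252

T = 1 year.
Keep in BRL, deliver into the forward: 25,000,000·1.07950219034·4.7115 = CZK 127,151,864.24.
Swap to CZK now, deposit: 25,000,000·4.9084·1.00330545099 = CZK 123,115,611.89.
The quoted forward overvalues BRL, so borrow CZK, buy BRL at spot, deposit the BRL at 7.65%, and sell the proceeds forward at 4.7115.
The gap between the two covered legs is CZK 4,036,252.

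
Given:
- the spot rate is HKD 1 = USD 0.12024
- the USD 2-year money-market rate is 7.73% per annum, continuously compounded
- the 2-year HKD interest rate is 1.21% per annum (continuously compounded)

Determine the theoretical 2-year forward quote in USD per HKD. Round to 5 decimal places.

0.13699

T = 2 years.
Growth of 1 USD over T: e^(0.0773×2) = 1.167191.
HKD accumulates by e^(0.0121×2) = 1.0244952.
Forward (USD per HKD) = 0.12024 × 1.167191 / 1.0244952 = 0.1369875.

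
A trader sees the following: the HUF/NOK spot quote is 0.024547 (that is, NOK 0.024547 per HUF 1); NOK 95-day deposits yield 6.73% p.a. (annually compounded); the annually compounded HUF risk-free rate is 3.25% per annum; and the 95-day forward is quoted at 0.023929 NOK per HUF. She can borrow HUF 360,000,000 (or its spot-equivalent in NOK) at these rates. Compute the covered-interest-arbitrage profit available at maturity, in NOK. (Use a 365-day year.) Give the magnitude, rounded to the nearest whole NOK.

NOK 301,553

T = 95/365 years.
Route A — deposit HUF, sell forward: 360,000,000 × 1.008359098 × 0.023929 = NOK 8,686,448.95.
Route B — convert at spot, deposit NOK: 360,000,000 × 0.024547 × 1.017096693 = NOK 8,988,002.11.
The quoted forward undervalues HUF, so borrow HUF, convert to NOK at spot, deposit the NOK at 6.73%, and buy HUF forward at 0.023929 to cover the loan.
Profit = 8,988,002.11 − 8,686,448.95 = NOK 301,553.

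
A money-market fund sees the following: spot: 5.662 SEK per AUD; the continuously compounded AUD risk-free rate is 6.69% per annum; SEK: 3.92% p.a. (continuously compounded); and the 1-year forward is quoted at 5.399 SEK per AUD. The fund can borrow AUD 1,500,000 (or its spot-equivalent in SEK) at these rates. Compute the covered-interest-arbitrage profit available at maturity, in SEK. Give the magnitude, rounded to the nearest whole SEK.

SEK 173,714

T = 1 year.
Route A — deposit AUD, sell forward: 1,500,000 × 1.069188554 × 5.399 = SEK 8,658,823.50.
Route B — convert at spot, deposit SEK: 1,500,000 × 5.662 × 1.039978459 = SEK 8,832,537.05.
The quoted forward undervalues AUD, so borrow AUD, convert to SEK at spot, deposit the SEK at 3.92%, and buy AUD forward at 5.399 to cover the loan.
Arbitrage profit = |8,658,823.50 − 8,832,537.05| = SEK 173,714.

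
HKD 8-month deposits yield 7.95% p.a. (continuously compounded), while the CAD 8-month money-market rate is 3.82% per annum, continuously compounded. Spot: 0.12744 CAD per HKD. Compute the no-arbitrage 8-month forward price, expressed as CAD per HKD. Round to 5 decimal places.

T = 8/12 years.
Growth of 1 CAD over T: e^(0.0382×8/12) = 1.0257937.
Growth of 1 HKD over T: e^(0.0795×8/12) = 1.0544296.
Forward (CAD per HKD) = 0.12744 × 1.0257937 / 1.0544296 = 0.1239790.

0.12398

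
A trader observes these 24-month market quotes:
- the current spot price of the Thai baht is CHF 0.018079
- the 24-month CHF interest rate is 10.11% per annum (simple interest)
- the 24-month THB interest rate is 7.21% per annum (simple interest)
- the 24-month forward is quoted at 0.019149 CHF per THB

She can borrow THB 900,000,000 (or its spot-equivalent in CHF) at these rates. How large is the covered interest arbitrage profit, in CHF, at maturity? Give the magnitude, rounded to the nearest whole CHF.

CHF 158,141

T = 2 years.
Keep in THB, deliver into the forward: 900,000,000·1.144200·0.019149 = CHF 19,719,257.22.
Swap to CHF now, deposit: 900,000,000·0.018079·1.202200 = CHF 19,561,116.42.
The quoted forward overvalues THB, so borrow CHF, buy THB at spot, deposit the THB at 7.21%, and sell the proceeds forward at 0.019149.
Arbitrage profit = |19,719,257.22 − 19,561,116.42| = CHF 158,141.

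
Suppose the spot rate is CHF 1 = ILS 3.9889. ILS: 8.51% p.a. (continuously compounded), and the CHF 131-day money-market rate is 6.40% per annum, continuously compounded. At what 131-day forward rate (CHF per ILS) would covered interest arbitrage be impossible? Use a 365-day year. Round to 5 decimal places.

0.24880

T = 131/365 years.
ILS accumulates by e^(0.0851×131/365) = 1.031014.
CHF growth factor: e^(0.0640×131/365) = 1.0232357.
Forward (ILS per CHF) = 3.9889 × 1.031014 / 1.0232357 = 4.019222.
Quoted the other way: 1/4.019222 = 0.24880 CHF per ILS.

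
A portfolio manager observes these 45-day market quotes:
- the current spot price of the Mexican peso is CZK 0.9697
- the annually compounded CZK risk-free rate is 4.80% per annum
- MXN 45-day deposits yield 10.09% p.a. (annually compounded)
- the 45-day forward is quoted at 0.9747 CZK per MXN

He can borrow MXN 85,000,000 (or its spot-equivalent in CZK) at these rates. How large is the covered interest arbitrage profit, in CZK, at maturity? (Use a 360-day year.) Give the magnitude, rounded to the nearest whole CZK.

CZK 942,062

T = 45/360 years.
Route A — deposit MXN, sell forward: 85,000,000 × 1.0120884856 × 0.9747 = CZK 83,851,024.99.
Route B — convert at spot, deposit CZK: 85,000,000 × 0.9697 × 1.0058776543 = CZK 82,908,962.72.
The quoted forward overvalues MXN, so borrow CZK, buy MXN at spot, deposit the MXN at 10.09%, and sell the proceeds forward at 0.9747.
The gap between the two covered legs is CZK 942,062.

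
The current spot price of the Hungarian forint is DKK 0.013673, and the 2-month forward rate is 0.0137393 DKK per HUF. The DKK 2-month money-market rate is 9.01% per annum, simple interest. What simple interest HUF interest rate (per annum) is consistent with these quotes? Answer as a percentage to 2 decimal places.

6.07%

T = 2/12 years.
CIP gives F = S · g_DKK/g_HUF, so g_DKK/g_HUF = 0.0137393/0.013673 = 1.0048490.
DKK growth factor: 1 + 0.0901×2/12 = 1.0150167.
Hence g_HUF = 1.0101186.
r = (1.0101186 − 1)/(2/12) = 0.060712 → 6.07%.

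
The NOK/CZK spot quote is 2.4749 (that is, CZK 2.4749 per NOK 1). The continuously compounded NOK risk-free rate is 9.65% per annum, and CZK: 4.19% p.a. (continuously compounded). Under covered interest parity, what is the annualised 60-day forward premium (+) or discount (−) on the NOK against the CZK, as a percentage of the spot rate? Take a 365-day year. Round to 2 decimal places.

T = 60/365 years.
CIP forward (CZK per NOK) = 2.4749 × 1.0069114/1.0159895 = 2.4527862.
Annualised premium = (F − S)/S × (1/T) = (2.4527862 − 2.4749)/2.4749 ÷ (60/365) = -5.44%.

-5.44%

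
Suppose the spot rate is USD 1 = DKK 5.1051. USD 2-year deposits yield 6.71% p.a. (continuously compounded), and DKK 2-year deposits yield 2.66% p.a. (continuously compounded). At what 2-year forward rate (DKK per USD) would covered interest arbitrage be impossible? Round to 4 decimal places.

T = 2 years.
DKK accumulates by e^(0.0266×2) = 1.0546406.
USD growth factor: e^(0.0671×2) = 1.1436215.
So F = 5.1051 × 1.0546406 / 1.1436215 = 4.707891 (DKK/USD).

4.7079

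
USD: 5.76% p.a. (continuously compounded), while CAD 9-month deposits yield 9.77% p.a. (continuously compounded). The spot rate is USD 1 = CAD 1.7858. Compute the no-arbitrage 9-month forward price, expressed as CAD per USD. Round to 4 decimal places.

1.8403

T = 9/12 years.
CAD growth factor: e^(0.0977×9/12) = 1.0760264.
USD accumulates by e^(0.0576×9/12) = 1.0441467.
Forward (CAD per USD) = 1.7858 × 1.0760264 / 1.0441467 = 1.840324.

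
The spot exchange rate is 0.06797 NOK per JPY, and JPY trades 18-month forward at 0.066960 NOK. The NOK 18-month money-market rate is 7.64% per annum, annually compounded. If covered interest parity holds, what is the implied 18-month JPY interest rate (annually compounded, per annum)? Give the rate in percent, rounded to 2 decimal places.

8.72%

T = 18/12 years.
By CIP, F/S equals the NOK-to-JPY growth ratio: 0.06696/0.06797 = 0.9851405.
NOK growth factor: (1 + 0.0764)^(18/12) = 1.1167618.
So the JPY growth factor = 1.1336066.
r = 1.1336066^(12/18) − 1 = 0.087197 → 8.72%.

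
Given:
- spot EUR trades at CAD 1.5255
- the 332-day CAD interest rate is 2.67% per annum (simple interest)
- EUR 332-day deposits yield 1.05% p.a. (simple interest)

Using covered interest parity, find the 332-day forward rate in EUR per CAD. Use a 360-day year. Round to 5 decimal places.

T = 332/360 years.
Growth of 1 CAD over T: 1 + 0.0267×332/360 = 1.0246233.
EUR accumulates by 1 + 0.0105×332/360 = 1.0096833.
Forward (CAD per EUR) = 1.5255 × 1.0246233 / 1.0096833 = 1.548072.
Quoted the other way: 1/1.548072 = 0.64596 EUR per CAD.

0.64596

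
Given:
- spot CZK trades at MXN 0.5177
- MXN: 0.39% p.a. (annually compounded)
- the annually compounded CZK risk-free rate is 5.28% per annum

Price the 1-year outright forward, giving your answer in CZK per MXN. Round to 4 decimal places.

T = 1 year.
MXN growth factor: (1 + 0.0039)^1 = 1.003900.
Growth of 1 CZK over T: (1 + 0.0528)^1 = 1.052800.
Forward (MXN per CZK) = 0.5177 × 1.003900 / 1.052800 = 0.4936541.
Quoted the other way: 1/0.4936541 = 2.0257 CZK per MXN.

2.0257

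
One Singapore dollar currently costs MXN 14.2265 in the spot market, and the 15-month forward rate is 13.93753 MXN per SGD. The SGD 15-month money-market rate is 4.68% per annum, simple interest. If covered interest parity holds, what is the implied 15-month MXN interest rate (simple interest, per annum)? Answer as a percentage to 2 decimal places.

2.96%

T = 15/12 years.
By CIP, F/S equals the MXN-to-SGD growth ratio: 13.93753/14.2265 = 0.9796879.
The SGD side grows by 1 + 0.0468×15/12 = 1.058500.
So the MXN growth factor = 1.0369996.
(1.0369996 − 1)/T = 0.029600, i.e. 2.96%.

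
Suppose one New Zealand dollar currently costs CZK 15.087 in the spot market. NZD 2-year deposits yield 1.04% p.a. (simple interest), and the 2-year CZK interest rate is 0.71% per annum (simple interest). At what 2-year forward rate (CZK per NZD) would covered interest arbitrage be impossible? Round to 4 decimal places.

14.9895

T = 2 years.
CZK growth factor: 1 + 0.0071×2 = 1.014200.
Growth of 1 NZD over T: 1 + 0.0104×2 = 1.020800.
So F = 15.087 × 1.014200 / 1.020800 = 14.989455 (CZK/NZD).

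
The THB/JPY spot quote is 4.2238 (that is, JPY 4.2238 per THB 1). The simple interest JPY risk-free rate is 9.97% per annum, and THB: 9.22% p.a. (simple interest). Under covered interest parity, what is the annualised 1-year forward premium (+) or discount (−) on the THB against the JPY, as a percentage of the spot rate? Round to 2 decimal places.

+0.69%

T = 1 year.
No-arbitrage forward: 4.2238 × 1.099700 / 1.092200 = 4.2528043 JPY/THB.
Annualised premium = (F − S)/S × (1/T) = (4.2528043 − 4.2238)/4.2238 ÷ 1 = 0.69%.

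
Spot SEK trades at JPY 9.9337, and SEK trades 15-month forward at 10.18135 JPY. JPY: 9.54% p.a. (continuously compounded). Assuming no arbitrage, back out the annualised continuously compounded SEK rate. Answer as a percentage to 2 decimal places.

7.57%

T = 15/12 years.
CIP gives F = S · g_JPY/g_SEK, so g_JPY/g_SEK = 10.18135/9.9337 = 1.0249303.
JPY growth factor: e^(0.0954×15/12) = 1.1266515.
That pins the SEK growth at 1.0992469.
Take logs: ln 1.0992469 / (15/12) = 0.075700, so 7.57%.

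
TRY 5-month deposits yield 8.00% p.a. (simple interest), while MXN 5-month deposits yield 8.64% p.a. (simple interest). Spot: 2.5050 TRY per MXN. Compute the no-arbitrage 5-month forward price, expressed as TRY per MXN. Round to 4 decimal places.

2.4986

T = 5/12 years.
TRY accumulates by 1 + 0.0800×5/12 = 1.0333333.
Growth of 1 MXN over T: 1 + 0.0864×5/12 = 1.036000.
So F = 2.505 × 1.0333333 / 1.036000 = 2.498552 (TRY/MXN).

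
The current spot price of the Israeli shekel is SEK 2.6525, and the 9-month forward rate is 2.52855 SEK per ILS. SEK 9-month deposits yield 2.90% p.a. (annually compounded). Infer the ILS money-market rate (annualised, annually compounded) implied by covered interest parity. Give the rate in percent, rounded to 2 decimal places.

9.68%

T = 9/12 years.
F/S = 2.52855/2.6525 = 0.9532705 = (growth of SEK) / (growth of ILS).
SEK growth factor: (1 + 0.0290)^(9/12) = 1.0216721.
Hence g_ILS = 1.0717547.
Annualise: 1.0717547^(12/9) − 1 = 0.096799 = 9.68%.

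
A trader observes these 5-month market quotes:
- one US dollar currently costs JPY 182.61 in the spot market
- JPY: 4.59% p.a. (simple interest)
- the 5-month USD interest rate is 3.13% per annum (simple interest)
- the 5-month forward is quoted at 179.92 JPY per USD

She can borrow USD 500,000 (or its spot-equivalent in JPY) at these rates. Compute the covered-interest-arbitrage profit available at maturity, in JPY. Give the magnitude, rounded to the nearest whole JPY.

T = 5/12 years.
Invest the USD and cover forward: 500,000 × 1.0130416667 × 179.92 = JPY 91,133,228.34.
Convert at spot and invest in JPY: 500,000 × 182.61 × 1.019125 = JPY 93,051,208.13.
The quoted forward undervalues USD, so borrow USD, convert to JPY at spot, deposit the JPY at 4.59%, and buy USD forward at 179.92 to cover the loan.
Arbitrage profit = |91,133,228.34 − 93,051,208.13| = JPY 1,917,980.

JPY 1,917,980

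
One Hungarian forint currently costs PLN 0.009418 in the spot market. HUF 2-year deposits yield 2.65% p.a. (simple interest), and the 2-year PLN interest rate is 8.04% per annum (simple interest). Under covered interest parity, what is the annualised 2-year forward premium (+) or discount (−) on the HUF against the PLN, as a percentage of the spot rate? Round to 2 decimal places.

T = 2 years.
F = S · g_PLN/g_HUF = 0.009418 × 1.160800/1.053000 = 0.010382160.
Annualised premium = (F − S)/S × (1/T) = (0.010382160 − 0.009418)/0.009418 ÷ 2 = 5.12%.

+5.12%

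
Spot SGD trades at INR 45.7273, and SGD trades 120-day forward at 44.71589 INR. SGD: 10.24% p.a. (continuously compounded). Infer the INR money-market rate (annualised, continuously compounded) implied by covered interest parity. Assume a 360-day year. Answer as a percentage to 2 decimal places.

3.53%

T = 120/360 years.
CIP gives F = S · g_INR/g_SGD, so g_INR/g_SGD = 44.71589/45.7273 = 0.9778817.
The SGD side grows by e^(0.1024×120/360) = 1.0347226.
That pins the INR growth at 1.0118363.
Take logs: ln 1.0118363 / (120/360) = 0.035300, so 3.53%.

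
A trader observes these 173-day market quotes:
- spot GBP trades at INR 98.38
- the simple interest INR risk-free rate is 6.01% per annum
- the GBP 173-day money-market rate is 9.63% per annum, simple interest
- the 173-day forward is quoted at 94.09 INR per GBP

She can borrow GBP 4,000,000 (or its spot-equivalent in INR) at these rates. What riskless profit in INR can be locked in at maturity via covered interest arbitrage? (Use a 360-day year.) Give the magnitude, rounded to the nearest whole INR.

INR 11,108,404

T = 173/360 years.
Invest the GBP and cover forward: 4,000,000 × 1.0462775 × 94.09 = INR 393,776,999.90.
Convert at spot and invest in INR: 4,000,000 × 98.38 × 1.02888138889 = INR 404,885,404.16.
The quoted forward undervalues GBP, so borrow GBP, convert to INR at spot, deposit the INR at 6.01%, and buy GBP forward at 94.09 to cover the loan.
Arbitrage profit = |393,776,999.90 − 404,885,404.16| = INR 11,108,404.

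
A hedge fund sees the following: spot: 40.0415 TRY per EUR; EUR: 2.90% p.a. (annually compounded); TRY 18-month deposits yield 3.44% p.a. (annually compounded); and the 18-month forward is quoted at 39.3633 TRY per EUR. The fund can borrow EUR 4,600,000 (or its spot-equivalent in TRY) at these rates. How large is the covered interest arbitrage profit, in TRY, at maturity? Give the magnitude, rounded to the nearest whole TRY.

T = 18/12 years.
Invest the EUR and cover forward: 4,600,000 × 1.04381386703 × 39.3633 = TRY 189,004,608.60.
Convert at spot and invest in TRY: 4,600,000 × 40.0415 × 1.05204124804 = TRY 193,776,424.31.
The quoted forward undervalues EUR, so borrow EUR, convert to TRY at spot, deposit the TRY at 3.44%, and buy EUR forward at 39.3633 to cover the loan.
Profit = 193,776,424.31 − 189,004,608.60 = TRY 4,771,816.

TRY 4,771,816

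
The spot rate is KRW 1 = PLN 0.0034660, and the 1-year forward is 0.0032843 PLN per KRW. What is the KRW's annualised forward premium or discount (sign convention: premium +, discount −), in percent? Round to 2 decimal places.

T = 1 year.
(F − S)/S = (0.0032843 − 0.003466)/0.003466 = -0.0524235.
Per annum: -0.0524235 / 1 = -0.052423 = -5.24%.

-5.24%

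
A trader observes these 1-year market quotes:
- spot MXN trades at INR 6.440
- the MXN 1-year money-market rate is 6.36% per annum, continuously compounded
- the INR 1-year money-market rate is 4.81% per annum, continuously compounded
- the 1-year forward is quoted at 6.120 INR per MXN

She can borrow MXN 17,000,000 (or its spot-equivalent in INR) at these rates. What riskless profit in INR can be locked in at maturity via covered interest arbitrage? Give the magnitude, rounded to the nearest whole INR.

T = 1 year.
Keep in MXN, deliver into the forward: 17,000,000·1.06566604708·6.120 = INR 110,871,895.54.
Swap to INR now, deposit: 17,000,000·6.440·1.04927557764 = INR 114,874,690.24.
The quoted forward undervalues MXN, so borrow MXN, convert to INR at spot, deposit the INR at 4.81%, and buy MXN forward at 6.120 to cover the loan.
Profit = 114,874,690.24 − 110,871,895.54 = INR 4,002,795.

INR 4,002,795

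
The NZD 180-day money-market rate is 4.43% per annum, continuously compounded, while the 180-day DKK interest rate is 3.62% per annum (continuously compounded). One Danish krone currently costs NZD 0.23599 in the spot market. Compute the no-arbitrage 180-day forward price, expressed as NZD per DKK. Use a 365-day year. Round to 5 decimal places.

0.23693

T = 180/365 years.
NZD growth factor: e^(0.0443×180/365) = 1.022087.
DKK growth factor: e^(0.0362×180/365) = 1.0180124.
CIP: F = S · (grow NZD)/(grow DKK) = 0.23599 × 1.022087/1.0180124 = 0.2369346 NZD per DKK.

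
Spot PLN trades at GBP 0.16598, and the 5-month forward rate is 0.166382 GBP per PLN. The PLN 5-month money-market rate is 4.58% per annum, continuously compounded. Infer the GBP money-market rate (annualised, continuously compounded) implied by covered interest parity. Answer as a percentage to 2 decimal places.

5.16%

T = 5/12 years.
F/S = 0.166382/0.16598 = 1.0024220 = (growth of GBP) / (growth of PLN).
The PLN side grows by e^(0.0458×5/12) = 1.0192666.
That pins the GBP growth at 1.0217353.
Take logs: ln 1.0217353 / (5/12) = 0.051606, so 5.16%.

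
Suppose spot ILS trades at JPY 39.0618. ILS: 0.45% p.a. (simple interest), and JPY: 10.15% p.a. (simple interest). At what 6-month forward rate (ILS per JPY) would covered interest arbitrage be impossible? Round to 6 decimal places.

0.024419

T = 6/12 years.
JPY growth factor: 1 + 0.1015×6/12 = 1.050750.
ILS growth factor: 1 + 0.0045×6/12 = 1.002250.
So F = 39.0618 × 1.050750 / 1.002250 = 40.95204 (JPY/ILS).
Invert for ILS per JPY: 1 / 40.95204 = 0.024419.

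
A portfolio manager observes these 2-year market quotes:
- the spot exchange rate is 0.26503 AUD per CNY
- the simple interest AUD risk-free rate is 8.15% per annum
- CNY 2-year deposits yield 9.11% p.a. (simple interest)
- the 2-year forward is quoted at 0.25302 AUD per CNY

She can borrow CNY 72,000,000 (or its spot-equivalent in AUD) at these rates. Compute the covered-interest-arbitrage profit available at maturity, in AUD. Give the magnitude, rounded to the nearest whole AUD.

T = 2 years.
Keep in CNY, deliver into the forward: 72,000,000·1.182200·0.25302 = AUD 21,536,657.57.
Swap to AUD now, deposit: 72,000,000·0.26503·1.163000 = AUD 22,192,552.08.
The quoted forward undervalues CNY, so borrow CNY, convert to AUD at spot, deposit the AUD at 8.15%, and buy CNY forward at 0.25302 to cover the loan.
The gap between the two covered legs is AUD 655,895.

AUD 655,895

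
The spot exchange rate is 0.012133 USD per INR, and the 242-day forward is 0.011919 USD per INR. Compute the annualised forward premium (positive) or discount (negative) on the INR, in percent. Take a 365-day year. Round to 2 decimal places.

-2.66%

T = 242/365 years.
INR trades forward at -1.76378% vs spot over the period.
Per annum: -0.0176378 / (242/365) = -0.026602 = -2.66%.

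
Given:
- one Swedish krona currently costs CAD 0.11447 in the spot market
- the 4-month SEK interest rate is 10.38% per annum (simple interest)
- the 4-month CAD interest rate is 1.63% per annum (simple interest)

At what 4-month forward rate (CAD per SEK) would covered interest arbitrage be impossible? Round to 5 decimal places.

0.11124

T = 4/12 years.
CAD accumulates by 1 + 0.0163×4/12 = 1.0054333.
SEK accumulates by 1 + 0.1038×4/12 = 1.034600.
CIP: F = S · (grow CAD)/(grow SEK) = 0.11447 × 1.0054333/1.034600 = 0.1112429 CAD per SEK.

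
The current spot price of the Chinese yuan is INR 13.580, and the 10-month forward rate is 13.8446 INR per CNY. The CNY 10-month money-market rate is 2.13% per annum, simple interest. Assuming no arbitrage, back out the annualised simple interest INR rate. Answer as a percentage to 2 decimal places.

T = 10/12 years.
By CIP, F/S equals the INR-to-CNY growth ratio: 13.8446/13.58 = 1.0194845.
CNY growth factor: 1 + 0.0213×10/12 = 1.017750.
Hence g_INR = 1.0375803.
(1.0375803 − 1)/T = 0.045096, i.e. 4.51%.

4.51%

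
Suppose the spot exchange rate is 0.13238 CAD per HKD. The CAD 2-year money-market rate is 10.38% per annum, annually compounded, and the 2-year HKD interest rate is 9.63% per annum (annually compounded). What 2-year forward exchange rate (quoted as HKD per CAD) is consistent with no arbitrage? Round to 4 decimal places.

7.4517

T = 2 years.
Growth of 1 CAD over T: (1 + 0.1038)^2 = 1.2183744.
HKD accumulates by (1 + 0.0963)^2 = 1.2018737.
CIP: F = S · (grow CAD)/(grow HKD) = 0.13238 × 1.2183744/1.2018737 = 0.1341975 CAD per HKD.
Quoted the other way: 1/0.1341975 = 7.4517 HKD per CAD.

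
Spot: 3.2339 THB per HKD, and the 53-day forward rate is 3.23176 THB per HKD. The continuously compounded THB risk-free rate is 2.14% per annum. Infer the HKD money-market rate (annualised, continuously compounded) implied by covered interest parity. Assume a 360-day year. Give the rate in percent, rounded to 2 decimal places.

T = 53/360 years.
By CIP, F/S equals the THB-to-HKD growth ratio: 3.23176/3.2339 = 0.9993383.
THB growth factor: e^(0.0214×53/360) = 1.0031555.
Hence g_HKD = 1.0038197.
r = ln(1.0038197)/(53/360) = 0.025896 → 2.59%.

2.59%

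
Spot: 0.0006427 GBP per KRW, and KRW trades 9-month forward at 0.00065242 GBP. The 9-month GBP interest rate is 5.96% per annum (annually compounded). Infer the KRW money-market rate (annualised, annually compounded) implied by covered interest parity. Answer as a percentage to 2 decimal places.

3.86%

T = 9/12 years.
By CIP, F/S equals the GBP-to-KRW growth ratio: 0.00065242/0.0006427 = 1.0151237.
GBP growth factor: (1 + 0.0596)^(9/12) = 1.044375.
So the KRW growth factor = 1.0288155.
r = 1.0288155^(12/9) − 1 = 0.038604 → 3.86%.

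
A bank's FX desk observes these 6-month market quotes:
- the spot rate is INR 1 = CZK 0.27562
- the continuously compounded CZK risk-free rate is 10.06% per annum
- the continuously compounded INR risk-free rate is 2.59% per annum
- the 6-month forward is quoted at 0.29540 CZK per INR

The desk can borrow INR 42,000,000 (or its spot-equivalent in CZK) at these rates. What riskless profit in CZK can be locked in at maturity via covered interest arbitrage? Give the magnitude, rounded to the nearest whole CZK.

CZK 395,305

T = 6/12 years.
Route A — deposit INR, sell forward: 42,000,000 × 1.0130342144 × 0.29540 = CZK 12,568,512.89.
Route B — convert at spot, deposit CZK: 42,000,000 × 0.27562 × 1.051586525 = CZK 12,173,207.68.
The quoted forward overvalues INR, so borrow CZK, buy INR at spot, deposit the INR at 2.59%, and sell the proceeds forward at 0.29540.
The gap between the two covered legs is CZK 395,305.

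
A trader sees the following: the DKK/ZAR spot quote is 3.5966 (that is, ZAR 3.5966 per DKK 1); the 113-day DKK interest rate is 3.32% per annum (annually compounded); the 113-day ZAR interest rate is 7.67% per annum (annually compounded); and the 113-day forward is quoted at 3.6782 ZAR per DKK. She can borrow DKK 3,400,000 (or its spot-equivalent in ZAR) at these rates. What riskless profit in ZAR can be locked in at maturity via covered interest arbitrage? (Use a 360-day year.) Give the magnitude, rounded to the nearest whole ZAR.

T = 113/360 years.
Keep in DKK, deliver into the forward: 3,400,000·1.010304587·3.6782 = ZAR 12,634,747.93.
Swap to ZAR now, deposit: 3,400,000·3.5966·1.023467777 = ZAR 12,515,414.30.
The quoted forward overvalues DKK, so borrow ZAR, buy DKK at spot, deposit the DKK at 3.32%, and sell the proceeds forward at 3.6782.
The gap between the two covered legs is ZAR 119,334.

ZAR 119,334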